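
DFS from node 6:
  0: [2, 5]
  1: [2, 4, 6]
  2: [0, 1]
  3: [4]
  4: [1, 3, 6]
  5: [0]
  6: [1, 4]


Visit 6, push [4, 1]
Visit 1, push [4, 2]
Visit 2, push [0]
Visit 0, push [5]
Visit 5, push []
Visit 4, push [3]
Visit 3, push []

DFS order: [6, 1, 2, 0, 5, 4, 3]


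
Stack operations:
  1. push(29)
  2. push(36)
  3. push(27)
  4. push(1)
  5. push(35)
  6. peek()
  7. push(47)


push(29) -> [29]
push(36) -> [29, 36]
push(27) -> [29, 36, 27]
push(1) -> [29, 36, 27, 1]
push(35) -> [29, 36, 27, 1, 35]
peek()->35
push(47) -> [29, 36, 27, 1, 35, 47]

Final stack: [29, 36, 27, 1, 35, 47]


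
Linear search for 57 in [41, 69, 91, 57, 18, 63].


i=0: 41!=57
i=1: 69!=57
i=2: 91!=57
i=3: 57==57 found!

Found at 3, 4 comps


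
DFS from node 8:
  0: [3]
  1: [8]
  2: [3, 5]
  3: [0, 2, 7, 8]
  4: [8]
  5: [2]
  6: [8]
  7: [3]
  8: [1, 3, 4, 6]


Visit 8, push [6, 4, 3, 1]
Visit 1, push []
Visit 3, push [7, 2, 0]
Visit 0, push []
Visit 2, push [5]
Visit 5, push []
Visit 7, push []
Visit 4, push []
Visit 6, push []

DFS order: [8, 1, 3, 0, 2, 5, 7, 4, 6]


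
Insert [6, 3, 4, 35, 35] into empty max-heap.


Insert 6: [6]
Insert 3: [6, 3]
Insert 4: [6, 3, 4]
Insert 35: [35, 6, 4, 3]
Insert 35: [35, 35, 4, 3, 6]

Final heap: [35, 35, 4, 3, 6]


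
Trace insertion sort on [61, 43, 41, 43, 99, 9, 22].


Initial: [61, 43, 41, 43, 99, 9, 22]
Insert 43: [43, 61, 41, 43, 99, 9, 22]
Insert 41: [41, 43, 61, 43, 99, 9, 22]
Insert 43: [41, 43, 43, 61, 99, 9, 22]
Insert 99: [41, 43, 43, 61, 99, 9, 22]
Insert 9: [9, 41, 43, 43, 61, 99, 22]
Insert 22: [9, 22, 41, 43, 43, 61, 99]

Sorted: [9, 22, 41, 43, 43, 61, 99]


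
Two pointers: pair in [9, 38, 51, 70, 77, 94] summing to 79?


lo=0(9)+hi=5(94)=103
lo=0(9)+hi=4(77)=86
lo=0(9)+hi=3(70)=79

Yes: 9+70=79


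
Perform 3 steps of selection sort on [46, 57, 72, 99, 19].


Initial: [46, 57, 72, 99, 19]
Step 1: min=19 at 4
  Swap: [19, 57, 72, 99, 46]
Step 2: min=46 at 4
  Swap: [19, 46, 72, 99, 57]
Step 3: min=57 at 4
  Swap: [19, 46, 57, 99, 72]

After 3 steps: [19, 46, 57, 99, 72]


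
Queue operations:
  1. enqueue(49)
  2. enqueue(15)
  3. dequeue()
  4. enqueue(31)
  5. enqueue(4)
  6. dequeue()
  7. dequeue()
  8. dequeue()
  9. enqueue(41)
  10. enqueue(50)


enqueue(49) -> [49]
enqueue(15) -> [49, 15]
dequeue()->49, [15]
enqueue(31) -> [15, 31]
enqueue(4) -> [15, 31, 4]
dequeue()->15, [31, 4]
dequeue()->31, [4]
dequeue()->4, []
enqueue(41) -> [41]
enqueue(50) -> [41, 50]

Final queue: [41, 50]


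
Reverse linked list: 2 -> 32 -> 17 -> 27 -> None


Step 1: curr=2, set curr.next=prev(None) | reversed so far: 2
Step 2: curr=32, set curr.next=prev(2) | reversed so far: 32 -> 2
Step 3: curr=17, set curr.next=prev(32) | reversed so far: 17 -> 32 -> 2
Step 4: curr=27, set curr.next=prev(17) | reversed so far: 27 -> 17 -> 32 -> 2

27 -> 17 -> 32 -> 2 -> None


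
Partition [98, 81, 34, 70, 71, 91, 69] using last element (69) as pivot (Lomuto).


Pivot: 69
  34 <= 69: swap -> [34, 81, 98, 70, 71, 91, 69]
Place pivot at 1: [34, 69, 98, 70, 71, 91, 81]

Partitioned: [34, 69, 98, 70, 71, 91, 81]


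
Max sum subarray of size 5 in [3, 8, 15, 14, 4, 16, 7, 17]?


[0:5]: 44
[1:6]: 57
[2:7]: 56
[3:8]: 58

Max: 58 at [3:8]


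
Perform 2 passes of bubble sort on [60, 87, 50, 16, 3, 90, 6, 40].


Initial: [60, 87, 50, 16, 3, 90, 6, 40]
Pass 1: [60, 50, 16, 3, 87, 6, 40, 90] (5 swaps)
Pass 2: [50, 16, 3, 60, 6, 40, 87, 90] (5 swaps)

After 2 passes: [50, 16, 3, 60, 6, 40, 87, 90]


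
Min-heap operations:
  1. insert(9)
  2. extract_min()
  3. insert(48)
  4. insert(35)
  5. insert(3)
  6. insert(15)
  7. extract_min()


insert(9) -> [9]
extract_min()->9, []
insert(48) -> [48]
insert(35) -> [35, 48]
insert(3) -> [3, 48, 35]
insert(15) -> [3, 15, 35, 48]
extract_min()->3, [15, 48, 35]

Final heap: [15, 48, 35]


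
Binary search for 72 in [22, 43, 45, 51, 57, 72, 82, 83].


Step 1: lo=0, hi=7, mid=3, val=51
Step 2: lo=4, hi=7, mid=5, val=72

Found at index 5


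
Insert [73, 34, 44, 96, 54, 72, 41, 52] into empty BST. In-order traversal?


Insert 73: root
Insert 34: L from 73
Insert 44: L from 73 -> R from 34
Insert 96: R from 73
Insert 54: L from 73 -> R from 34 -> R from 44
Insert 72: L from 73 -> R from 34 -> R from 44 -> R from 54
Insert 41: L from 73 -> R from 34 -> L from 44
Insert 52: L from 73 -> R from 34 -> R from 44 -> L from 54

In-order: [34, 41, 44, 52, 54, 72, 73, 96]


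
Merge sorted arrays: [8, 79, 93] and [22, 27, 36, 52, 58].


Take 8 from A
Take 22 from B
Take 27 from B
Take 36 from B
Take 52 from B
Take 58 from B

Merged: [8, 22, 27, 36, 52, 58, 79, 93]


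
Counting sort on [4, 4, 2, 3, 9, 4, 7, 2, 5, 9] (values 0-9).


Input: [4, 4, 2, 3, 9, 4, 7, 2, 5, 9]
Counts: [0, 0, 2, 1, 3, 1, 0, 1, 0, 2]

Sorted: [2, 2, 3, 4, 4, 4, 5, 7, 9, 9]


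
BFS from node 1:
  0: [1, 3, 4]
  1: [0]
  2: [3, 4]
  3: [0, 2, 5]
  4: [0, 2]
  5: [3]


Visit 1, enqueue [0]
Visit 0, enqueue [3, 4]
Visit 3, enqueue [2, 5]
Visit 4, enqueue []
Visit 2, enqueue []
Visit 5, enqueue []

BFS order: [1, 0, 3, 4, 2, 5]


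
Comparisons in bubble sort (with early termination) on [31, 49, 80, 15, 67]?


Algorithm: bubble sort (with early termination)
Input: [31, 49, 80, 15, 67]
Sorted: [15, 31, 49, 67, 80]

10


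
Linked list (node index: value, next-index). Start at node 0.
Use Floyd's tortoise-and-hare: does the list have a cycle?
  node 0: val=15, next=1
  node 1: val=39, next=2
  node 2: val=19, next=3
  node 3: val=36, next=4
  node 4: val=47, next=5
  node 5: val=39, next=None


Floyd's tortoise (slow, +1) and hare (fast, +2):
  init: slow=0, fast=0
  step 1: slow=1, fast=2
  step 2: slow=2, fast=4
  step 3: fast 4->5->None, no cycle

Cycle: no


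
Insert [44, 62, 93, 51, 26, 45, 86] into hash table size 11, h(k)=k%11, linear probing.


Insert 44: h=0 -> slot 0
Insert 62: h=7 -> slot 7
Insert 93: h=5 -> slot 5
Insert 51: h=7, 1 probes -> slot 8
Insert 26: h=4 -> slot 4
Insert 45: h=1 -> slot 1
Insert 86: h=9 -> slot 9

Table: [44, 45, None, None, 26, 93, None, 62, 51, 86, None]


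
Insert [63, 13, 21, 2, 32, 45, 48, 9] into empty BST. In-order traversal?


Insert 63: root
Insert 13: L from 63
Insert 21: L from 63 -> R from 13
Insert 2: L from 63 -> L from 13
Insert 32: L from 63 -> R from 13 -> R from 21
Insert 45: L from 63 -> R from 13 -> R from 21 -> R from 32
Insert 48: L from 63 -> R from 13 -> R from 21 -> R from 32 -> R from 45
Insert 9: L from 63 -> L from 13 -> R from 2

In-order: [2, 9, 13, 21, 32, 45, 48, 63]


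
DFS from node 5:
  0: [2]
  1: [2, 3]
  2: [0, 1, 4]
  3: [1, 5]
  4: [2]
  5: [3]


Visit 5, push [3]
Visit 3, push [1]
Visit 1, push [2]
Visit 2, push [4, 0]
Visit 0, push []
Visit 4, push []

DFS order: [5, 3, 1, 2, 0, 4]


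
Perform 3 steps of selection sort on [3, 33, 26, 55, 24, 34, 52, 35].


Initial: [3, 33, 26, 55, 24, 34, 52, 35]
Step 1: min=3 at 0
  Swap: [3, 33, 26, 55, 24, 34, 52, 35]
Step 2: min=24 at 4
  Swap: [3, 24, 26, 55, 33, 34, 52, 35]
Step 3: min=26 at 2
  Swap: [3, 24, 26, 55, 33, 34, 52, 35]

After 3 steps: [3, 24, 26, 55, 33, 34, 52, 35]


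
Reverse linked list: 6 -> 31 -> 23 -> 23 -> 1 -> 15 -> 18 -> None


Step 1: curr=6, set curr.next=prev(None) | reversed so far: 6
Step 2: curr=31, set curr.next=prev(6) | reversed so far: 31 -> 6
Step 3: curr=23, set curr.next=prev(31) | reversed so far: 23 -> 31 -> 6
Step 4: curr=23, set curr.next=prev(23) | reversed so far: 23 -> 23 -> 31 -> 6
Step 5: curr=1, set curr.next=prev(23) | reversed so far: 1 -> 23 -> 23 -> 31 -> 6
Step 6: curr=15, set curr.next=prev(1) | reversed so far: 15 -> 1 -> 23 -> 23 -> 31 -> 6
Step 7: curr=18, set curr.next=prev(15) | reversed so far: 18 -> 15 -> 1 -> 23 -> 23 -> 31 -> 6

18 -> 15 -> 1 -> 23 -> 23 -> 31 -> 6 -> None


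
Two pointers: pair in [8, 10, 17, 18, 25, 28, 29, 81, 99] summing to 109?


lo=0(8)+hi=8(99)=107
lo=1(10)+hi=8(99)=109

Yes: 10+99=109


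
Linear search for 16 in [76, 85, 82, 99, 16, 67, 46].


i=0: 76!=16
i=1: 85!=16
i=2: 82!=16
i=3: 99!=16
i=4: 16==16 found!

Found at 4, 5 comps


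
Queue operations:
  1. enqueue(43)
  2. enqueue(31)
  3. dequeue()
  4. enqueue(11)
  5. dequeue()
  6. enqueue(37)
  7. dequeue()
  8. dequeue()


enqueue(43) -> [43]
enqueue(31) -> [43, 31]
dequeue()->43, [31]
enqueue(11) -> [31, 11]
dequeue()->31, [11]
enqueue(37) -> [11, 37]
dequeue()->11, [37]
dequeue()->37, []

Final queue: []


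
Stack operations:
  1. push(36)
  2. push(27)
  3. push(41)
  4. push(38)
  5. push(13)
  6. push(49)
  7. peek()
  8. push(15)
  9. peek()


push(36) -> [36]
push(27) -> [36, 27]
push(41) -> [36, 27, 41]
push(38) -> [36, 27, 41, 38]
push(13) -> [36, 27, 41, 38, 13]
push(49) -> [36, 27, 41, 38, 13, 49]
peek()->49
push(15) -> [36, 27, 41, 38, 13, 49, 15]
peek()->15

Final stack: [36, 27, 41, 38, 13, 49, 15]


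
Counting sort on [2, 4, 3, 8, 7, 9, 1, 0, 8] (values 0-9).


Input: [2, 4, 3, 8, 7, 9, 1, 0, 8]
Counts: [1, 1, 1, 1, 1, 0, 0, 1, 2, 1]

Sorted: [0, 1, 2, 3, 4, 7, 8, 8, 9]


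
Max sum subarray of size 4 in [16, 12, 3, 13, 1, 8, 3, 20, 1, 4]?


[0:4]: 44
[1:5]: 29
[2:6]: 25
[3:7]: 25
[4:8]: 32
[5:9]: 32
[6:10]: 28

Max: 44 at [0:4]


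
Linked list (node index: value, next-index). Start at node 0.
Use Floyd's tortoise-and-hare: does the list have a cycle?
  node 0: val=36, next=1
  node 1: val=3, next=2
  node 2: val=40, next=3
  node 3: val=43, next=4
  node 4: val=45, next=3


Floyd's tortoise (slow, +1) and hare (fast, +2):
  init: slow=0, fast=0
  step 1: slow=1, fast=2
  step 2: slow=2, fast=4
  step 3: slow=3, fast=4
  step 4: slow=4, fast=4
  slow == fast at node 4: cycle detected

Cycle: yes


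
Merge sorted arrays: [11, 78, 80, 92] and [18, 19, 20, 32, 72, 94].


Take 11 from A
Take 18 from B
Take 19 from B
Take 20 from B
Take 32 from B
Take 72 from B
Take 78 from A
Take 80 from A
Take 92 from A

Merged: [11, 18, 19, 20, 32, 72, 78, 80, 92, 94]


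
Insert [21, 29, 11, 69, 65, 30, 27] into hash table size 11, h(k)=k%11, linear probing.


Insert 21: h=10 -> slot 10
Insert 29: h=7 -> slot 7
Insert 11: h=0 -> slot 0
Insert 69: h=3 -> slot 3
Insert 65: h=10, 2 probes -> slot 1
Insert 30: h=8 -> slot 8
Insert 27: h=5 -> slot 5

Table: [11, 65, None, 69, None, 27, None, 29, 30, None, 21]


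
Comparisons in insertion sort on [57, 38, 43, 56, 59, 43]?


Algorithm: insertion sort
Input: [57, 38, 43, 56, 59, 43]
Sorted: [38, 43, 43, 56, 57, 59]

10


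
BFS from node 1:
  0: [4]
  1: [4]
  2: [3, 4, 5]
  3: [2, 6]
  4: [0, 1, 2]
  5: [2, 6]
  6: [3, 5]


Visit 1, enqueue [4]
Visit 4, enqueue [0, 2]
Visit 0, enqueue []
Visit 2, enqueue [3, 5]
Visit 3, enqueue [6]
Visit 5, enqueue []
Visit 6, enqueue []

BFS order: [1, 4, 0, 2, 3, 5, 6]


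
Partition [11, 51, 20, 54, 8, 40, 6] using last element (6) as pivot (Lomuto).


Pivot: 6
Place pivot at 0: [6, 51, 20, 54, 8, 40, 11]

Partitioned: [6, 51, 20, 54, 8, 40, 11]


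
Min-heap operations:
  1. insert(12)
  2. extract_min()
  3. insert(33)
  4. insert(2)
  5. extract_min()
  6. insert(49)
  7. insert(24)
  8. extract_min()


insert(12) -> [12]
extract_min()->12, []
insert(33) -> [33]
insert(2) -> [2, 33]
extract_min()->2, [33]
insert(49) -> [33, 49]
insert(24) -> [24, 49, 33]
extract_min()->24, [33, 49]

Final heap: [33, 49]


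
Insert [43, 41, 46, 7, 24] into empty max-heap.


Insert 43: [43]
Insert 41: [43, 41]
Insert 46: [46, 41, 43]
Insert 7: [46, 41, 43, 7]
Insert 24: [46, 41, 43, 7, 24]

Final heap: [46, 41, 43, 7, 24]


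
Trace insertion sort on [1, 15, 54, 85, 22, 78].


Initial: [1, 15, 54, 85, 22, 78]
Insert 15: [1, 15, 54, 85, 22, 78]
Insert 54: [1, 15, 54, 85, 22, 78]
Insert 85: [1, 15, 54, 85, 22, 78]
Insert 22: [1, 15, 22, 54, 85, 78]
Insert 78: [1, 15, 22, 54, 78, 85]

Sorted: [1, 15, 22, 54, 78, 85]


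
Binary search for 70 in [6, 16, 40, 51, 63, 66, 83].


Step 1: lo=0, hi=6, mid=3, val=51
Step 2: lo=4, hi=6, mid=5, val=66
Step 3: lo=6, hi=6, mid=6, val=83

Not found


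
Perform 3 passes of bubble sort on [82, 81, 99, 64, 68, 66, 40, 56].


Initial: [82, 81, 99, 64, 68, 66, 40, 56]
Pass 1: [81, 82, 64, 68, 66, 40, 56, 99] (6 swaps)
Pass 2: [81, 64, 68, 66, 40, 56, 82, 99] (5 swaps)
Pass 3: [64, 68, 66, 40, 56, 81, 82, 99] (5 swaps)

After 3 passes: [64, 68, 66, 40, 56, 81, 82, 99]


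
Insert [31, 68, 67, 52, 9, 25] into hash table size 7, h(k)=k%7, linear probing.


Insert 31: h=3 -> slot 3
Insert 68: h=5 -> slot 5
Insert 67: h=4 -> slot 4
Insert 52: h=3, 3 probes -> slot 6
Insert 9: h=2 -> slot 2
Insert 25: h=4, 3 probes -> slot 0

Table: [25, None, 9, 31, 67, 68, 52]


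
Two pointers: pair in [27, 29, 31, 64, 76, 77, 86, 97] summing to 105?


lo=0(27)+hi=7(97)=124
lo=0(27)+hi=6(86)=113
lo=0(27)+hi=5(77)=104
lo=1(29)+hi=5(77)=106
lo=1(29)+hi=4(76)=105

Yes: 29+76=105


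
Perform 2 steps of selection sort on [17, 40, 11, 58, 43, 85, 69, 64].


Initial: [17, 40, 11, 58, 43, 85, 69, 64]
Step 1: min=11 at 2
  Swap: [11, 40, 17, 58, 43, 85, 69, 64]
Step 2: min=17 at 2
  Swap: [11, 17, 40, 58, 43, 85, 69, 64]

After 2 steps: [11, 17, 40, 58, 43, 85, 69, 64]


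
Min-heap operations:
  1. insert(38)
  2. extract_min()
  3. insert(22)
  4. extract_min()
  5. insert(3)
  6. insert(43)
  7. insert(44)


insert(38) -> [38]
extract_min()->38, []
insert(22) -> [22]
extract_min()->22, []
insert(3) -> [3]
insert(43) -> [3, 43]
insert(44) -> [3, 43, 44]

Final heap: [3, 43, 44]


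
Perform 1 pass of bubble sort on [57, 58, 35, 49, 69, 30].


Initial: [57, 58, 35, 49, 69, 30]
Pass 1: [57, 35, 49, 58, 30, 69] (3 swaps)

After 1 pass: [57, 35, 49, 58, 30, 69]


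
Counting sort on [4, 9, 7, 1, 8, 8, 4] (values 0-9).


Input: [4, 9, 7, 1, 8, 8, 4]
Counts: [0, 1, 0, 0, 2, 0, 0, 1, 2, 1]

Sorted: [1, 4, 4, 7, 8, 8, 9]


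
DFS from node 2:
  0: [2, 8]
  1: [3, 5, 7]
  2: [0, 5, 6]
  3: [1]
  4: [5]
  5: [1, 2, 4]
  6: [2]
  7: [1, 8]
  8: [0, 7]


Visit 2, push [6, 5, 0]
Visit 0, push [8]
Visit 8, push [7]
Visit 7, push [1]
Visit 1, push [5, 3]
Visit 3, push []
Visit 5, push [4]
Visit 4, push []
Visit 6, push []

DFS order: [2, 0, 8, 7, 1, 3, 5, 4, 6]


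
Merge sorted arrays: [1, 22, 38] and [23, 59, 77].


Take 1 from A
Take 22 from A
Take 23 from B
Take 38 from A

Merged: [1, 22, 23, 38, 59, 77]


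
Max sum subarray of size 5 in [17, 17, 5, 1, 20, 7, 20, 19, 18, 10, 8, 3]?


[0:5]: 60
[1:6]: 50
[2:7]: 53
[3:8]: 67
[4:9]: 84
[5:10]: 74
[6:11]: 75
[7:12]: 58

Max: 84 at [4:9]


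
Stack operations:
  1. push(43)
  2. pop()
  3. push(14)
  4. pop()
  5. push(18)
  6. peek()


push(43) -> [43]
pop()->43, []
push(14) -> [14]
pop()->14, []
push(18) -> [18]
peek()->18

Final stack: [18]


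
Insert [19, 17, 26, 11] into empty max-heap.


Insert 19: [19]
Insert 17: [19, 17]
Insert 26: [26, 17, 19]
Insert 11: [26, 17, 19, 11]

Final heap: [26, 17, 19, 11]


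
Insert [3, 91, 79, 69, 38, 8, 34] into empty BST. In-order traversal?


Insert 3: root
Insert 91: R from 3
Insert 79: R from 3 -> L from 91
Insert 69: R from 3 -> L from 91 -> L from 79
Insert 38: R from 3 -> L from 91 -> L from 79 -> L from 69
Insert 8: R from 3 -> L from 91 -> L from 79 -> L from 69 -> L from 38
Insert 34: R from 3 -> L from 91 -> L from 79 -> L from 69 -> L from 38 -> R from 8

In-order: [3, 8, 34, 38, 69, 79, 91]


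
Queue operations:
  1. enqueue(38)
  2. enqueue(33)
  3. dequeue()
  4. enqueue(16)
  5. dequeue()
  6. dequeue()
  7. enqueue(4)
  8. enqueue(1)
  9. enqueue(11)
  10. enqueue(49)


enqueue(38) -> [38]
enqueue(33) -> [38, 33]
dequeue()->38, [33]
enqueue(16) -> [33, 16]
dequeue()->33, [16]
dequeue()->16, []
enqueue(4) -> [4]
enqueue(1) -> [4, 1]
enqueue(11) -> [4, 1, 11]
enqueue(49) -> [4, 1, 11, 49]

Final queue: [4, 1, 11, 49]


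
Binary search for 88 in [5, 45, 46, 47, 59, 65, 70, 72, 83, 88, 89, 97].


Step 1: lo=0, hi=11, mid=5, val=65
Step 2: lo=6, hi=11, mid=8, val=83
Step 3: lo=9, hi=11, mid=10, val=89
Step 4: lo=9, hi=9, mid=9, val=88

Found at index 9


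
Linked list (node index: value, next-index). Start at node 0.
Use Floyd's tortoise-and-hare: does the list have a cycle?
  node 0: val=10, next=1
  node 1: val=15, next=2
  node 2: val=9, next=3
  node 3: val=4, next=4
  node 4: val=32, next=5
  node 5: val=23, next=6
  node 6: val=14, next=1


Floyd's tortoise (slow, +1) and hare (fast, +2):
  init: slow=0, fast=0
  step 1: slow=1, fast=2
  step 2: slow=2, fast=4
  step 3: slow=3, fast=6
  step 4: slow=4, fast=2
  step 5: slow=5, fast=4
  step 6: slow=6, fast=6
  slow == fast at node 6: cycle detected

Cycle: yes


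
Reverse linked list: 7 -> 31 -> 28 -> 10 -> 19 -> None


Step 1: curr=7, set curr.next=prev(None) | reversed so far: 7
Step 2: curr=31, set curr.next=prev(7) | reversed so far: 31 -> 7
Step 3: curr=28, set curr.next=prev(31) | reversed so far: 28 -> 31 -> 7
Step 4: curr=10, set curr.next=prev(28) | reversed so far: 10 -> 28 -> 31 -> 7
Step 5: curr=19, set curr.next=prev(10) | reversed so far: 19 -> 10 -> 28 -> 31 -> 7

19 -> 10 -> 28 -> 31 -> 7 -> None


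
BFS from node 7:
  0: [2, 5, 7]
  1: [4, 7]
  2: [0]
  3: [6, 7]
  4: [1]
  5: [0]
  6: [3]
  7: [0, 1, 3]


Visit 7, enqueue [0, 1, 3]
Visit 0, enqueue [2, 5]
Visit 1, enqueue [4]
Visit 3, enqueue [6]
Visit 2, enqueue []
Visit 5, enqueue []
Visit 4, enqueue []
Visit 6, enqueue []

BFS order: [7, 0, 1, 3, 2, 5, 4, 6]


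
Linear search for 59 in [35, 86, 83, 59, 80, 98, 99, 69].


i=0: 35!=59
i=1: 86!=59
i=2: 83!=59
i=3: 59==59 found!

Found at 3, 4 comps


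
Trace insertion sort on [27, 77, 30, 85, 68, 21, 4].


Initial: [27, 77, 30, 85, 68, 21, 4]
Insert 77: [27, 77, 30, 85, 68, 21, 4]
Insert 30: [27, 30, 77, 85, 68, 21, 4]
Insert 85: [27, 30, 77, 85, 68, 21, 4]
Insert 68: [27, 30, 68, 77, 85, 21, 4]
Insert 21: [21, 27, 30, 68, 77, 85, 4]
Insert 4: [4, 21, 27, 30, 68, 77, 85]

Sorted: [4, 21, 27, 30, 68, 77, 85]


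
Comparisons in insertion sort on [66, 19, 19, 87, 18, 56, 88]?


Algorithm: insertion sort
Input: [66, 19, 19, 87, 18, 56, 88]
Sorted: [18, 19, 19, 56, 66, 87, 88]

12


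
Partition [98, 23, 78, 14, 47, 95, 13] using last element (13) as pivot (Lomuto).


Pivot: 13
Place pivot at 0: [13, 23, 78, 14, 47, 95, 98]

Partitioned: [13, 23, 78, 14, 47, 95, 98]


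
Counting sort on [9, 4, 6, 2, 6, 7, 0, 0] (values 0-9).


Input: [9, 4, 6, 2, 6, 7, 0, 0]
Counts: [2, 0, 1, 0, 1, 0, 2, 1, 0, 1]

Sorted: [0, 0, 2, 4, 6, 6, 7, 9]


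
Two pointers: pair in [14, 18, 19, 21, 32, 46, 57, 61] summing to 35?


lo=0(14)+hi=7(61)=75
lo=0(14)+hi=6(57)=71
lo=0(14)+hi=5(46)=60
lo=0(14)+hi=4(32)=46
lo=0(14)+hi=3(21)=35

Yes: 14+21=35


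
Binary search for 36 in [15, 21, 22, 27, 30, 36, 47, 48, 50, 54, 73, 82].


Step 1: lo=0, hi=11, mid=5, val=36

Found at index 5


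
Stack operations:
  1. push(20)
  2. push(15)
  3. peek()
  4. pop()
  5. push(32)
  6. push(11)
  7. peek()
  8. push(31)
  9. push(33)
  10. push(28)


push(20) -> [20]
push(15) -> [20, 15]
peek()->15
pop()->15, [20]
push(32) -> [20, 32]
push(11) -> [20, 32, 11]
peek()->11
push(31) -> [20, 32, 11, 31]
push(33) -> [20, 32, 11, 31, 33]
push(28) -> [20, 32, 11, 31, 33, 28]

Final stack: [20, 32, 11, 31, 33, 28]


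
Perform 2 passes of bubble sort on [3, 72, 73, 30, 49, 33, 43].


Initial: [3, 72, 73, 30, 49, 33, 43]
Pass 1: [3, 72, 30, 49, 33, 43, 73] (4 swaps)
Pass 2: [3, 30, 49, 33, 43, 72, 73] (4 swaps)

After 2 passes: [3, 30, 49, 33, 43, 72, 73]


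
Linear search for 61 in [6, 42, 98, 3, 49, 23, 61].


i=0: 6!=61
i=1: 42!=61
i=2: 98!=61
i=3: 3!=61
i=4: 49!=61
i=5: 23!=61
i=6: 61==61 found!

Found at 6, 7 comps


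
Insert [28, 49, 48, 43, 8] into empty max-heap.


Insert 28: [28]
Insert 49: [49, 28]
Insert 48: [49, 28, 48]
Insert 43: [49, 43, 48, 28]
Insert 8: [49, 43, 48, 28, 8]

Final heap: [49, 43, 48, 28, 8]


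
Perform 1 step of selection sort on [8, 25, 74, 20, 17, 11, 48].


Initial: [8, 25, 74, 20, 17, 11, 48]
Step 1: min=8 at 0
  Swap: [8, 25, 74, 20, 17, 11, 48]

After 1 step: [8, 25, 74, 20, 17, 11, 48]


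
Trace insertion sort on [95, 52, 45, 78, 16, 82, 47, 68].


Initial: [95, 52, 45, 78, 16, 82, 47, 68]
Insert 52: [52, 95, 45, 78, 16, 82, 47, 68]
Insert 45: [45, 52, 95, 78, 16, 82, 47, 68]
Insert 78: [45, 52, 78, 95, 16, 82, 47, 68]
Insert 16: [16, 45, 52, 78, 95, 82, 47, 68]
Insert 82: [16, 45, 52, 78, 82, 95, 47, 68]
Insert 47: [16, 45, 47, 52, 78, 82, 95, 68]
Insert 68: [16, 45, 47, 52, 68, 78, 82, 95]

Sorted: [16, 45, 47, 52, 68, 78, 82, 95]


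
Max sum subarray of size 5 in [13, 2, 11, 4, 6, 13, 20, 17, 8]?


[0:5]: 36
[1:6]: 36
[2:7]: 54
[3:8]: 60
[4:9]: 64

Max: 64 at [4:9]


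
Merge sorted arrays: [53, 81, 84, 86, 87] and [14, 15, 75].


Take 14 from B
Take 15 from B
Take 53 from A
Take 75 from B

Merged: [14, 15, 53, 75, 81, 84, 86, 87]


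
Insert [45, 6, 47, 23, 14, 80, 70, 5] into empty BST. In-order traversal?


Insert 45: root
Insert 6: L from 45
Insert 47: R from 45
Insert 23: L from 45 -> R from 6
Insert 14: L from 45 -> R from 6 -> L from 23
Insert 80: R from 45 -> R from 47
Insert 70: R from 45 -> R from 47 -> L from 80
Insert 5: L from 45 -> L from 6

In-order: [5, 6, 14, 23, 45, 47, 70, 80]


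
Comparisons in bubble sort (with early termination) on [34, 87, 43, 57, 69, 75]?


Algorithm: bubble sort (with early termination)
Input: [34, 87, 43, 57, 69, 75]
Sorted: [34, 43, 57, 69, 75, 87]

9


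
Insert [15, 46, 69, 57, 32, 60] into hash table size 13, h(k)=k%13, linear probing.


Insert 15: h=2 -> slot 2
Insert 46: h=7 -> slot 7
Insert 69: h=4 -> slot 4
Insert 57: h=5 -> slot 5
Insert 32: h=6 -> slot 6
Insert 60: h=8 -> slot 8

Table: [None, None, 15, None, 69, 57, 32, 46, 60, None, None, None, None]


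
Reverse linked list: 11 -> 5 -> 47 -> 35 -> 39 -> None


Step 1: curr=11, set curr.next=prev(None) | reversed so far: 11
Step 2: curr=5, set curr.next=prev(11) | reversed so far: 5 -> 11
Step 3: curr=47, set curr.next=prev(5) | reversed so far: 47 -> 5 -> 11
Step 4: curr=35, set curr.next=prev(47) | reversed so far: 35 -> 47 -> 5 -> 11
Step 5: curr=39, set curr.next=prev(35) | reversed so far: 39 -> 35 -> 47 -> 5 -> 11

39 -> 35 -> 47 -> 5 -> 11 -> None


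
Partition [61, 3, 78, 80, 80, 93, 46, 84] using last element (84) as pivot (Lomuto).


Pivot: 84
  61 <= 84: advance i (no swap)
  3 <= 84: advance i (no swap)
  78 <= 84: advance i (no swap)
  80 <= 84: advance i (no swap)
  80 <= 84: advance i (no swap)
  46 <= 84: swap -> [61, 3, 78, 80, 80, 46, 93, 84]
Place pivot at 6: [61, 3, 78, 80, 80, 46, 84, 93]

Partitioned: [61, 3, 78, 80, 80, 46, 84, 93]


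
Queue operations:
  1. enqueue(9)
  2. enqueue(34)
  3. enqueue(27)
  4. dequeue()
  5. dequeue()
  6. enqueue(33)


enqueue(9) -> [9]
enqueue(34) -> [9, 34]
enqueue(27) -> [9, 34, 27]
dequeue()->9, [34, 27]
dequeue()->34, [27]
enqueue(33) -> [27, 33]

Final queue: [27, 33]


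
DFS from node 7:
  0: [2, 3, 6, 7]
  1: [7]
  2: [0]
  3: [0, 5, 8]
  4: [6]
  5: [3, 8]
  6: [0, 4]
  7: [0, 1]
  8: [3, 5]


Visit 7, push [1, 0]
Visit 0, push [6, 3, 2]
Visit 2, push []
Visit 3, push [8, 5]
Visit 5, push [8]
Visit 8, push []
Visit 6, push [4]
Visit 4, push []
Visit 1, push []

DFS order: [7, 0, 2, 3, 5, 8, 6, 4, 1]


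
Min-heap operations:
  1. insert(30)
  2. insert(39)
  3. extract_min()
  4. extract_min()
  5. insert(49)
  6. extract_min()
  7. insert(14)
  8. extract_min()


insert(30) -> [30]
insert(39) -> [30, 39]
extract_min()->30, [39]
extract_min()->39, []
insert(49) -> [49]
extract_min()->49, []
insert(14) -> [14]
extract_min()->14, []

Final heap: []


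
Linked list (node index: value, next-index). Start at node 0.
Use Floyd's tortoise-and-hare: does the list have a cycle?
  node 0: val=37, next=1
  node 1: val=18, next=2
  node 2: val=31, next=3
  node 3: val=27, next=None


Floyd's tortoise (slow, +1) and hare (fast, +2):
  init: slow=0, fast=0
  step 1: slow=1, fast=2
  step 2: fast 2->3->None, no cycle

Cycle: no


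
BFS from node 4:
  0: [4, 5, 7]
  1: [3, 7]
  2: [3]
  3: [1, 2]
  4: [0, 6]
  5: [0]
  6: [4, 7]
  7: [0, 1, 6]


Visit 4, enqueue [0, 6]
Visit 0, enqueue [5, 7]
Visit 6, enqueue []
Visit 5, enqueue []
Visit 7, enqueue [1]
Visit 1, enqueue [3]
Visit 3, enqueue [2]
Visit 2, enqueue []

BFS order: [4, 0, 6, 5, 7, 1, 3, 2]


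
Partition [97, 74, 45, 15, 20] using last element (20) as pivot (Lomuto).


Pivot: 20
  15 <= 20: swap -> [15, 74, 45, 97, 20]
Place pivot at 1: [15, 20, 45, 97, 74]

Partitioned: [15, 20, 45, 97, 74]


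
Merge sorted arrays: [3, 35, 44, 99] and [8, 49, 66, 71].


Take 3 from A
Take 8 from B
Take 35 from A
Take 44 from A
Take 49 from B
Take 66 from B
Take 71 from B

Merged: [3, 8, 35, 44, 49, 66, 71, 99]


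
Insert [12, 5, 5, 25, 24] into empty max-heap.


Insert 12: [12]
Insert 5: [12, 5]
Insert 5: [12, 5, 5]
Insert 25: [25, 12, 5, 5]
Insert 24: [25, 24, 5, 5, 12]

Final heap: [25, 24, 5, 5, 12]


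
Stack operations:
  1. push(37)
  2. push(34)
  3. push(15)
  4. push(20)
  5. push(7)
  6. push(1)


push(37) -> [37]
push(34) -> [37, 34]
push(15) -> [37, 34, 15]
push(20) -> [37, 34, 15, 20]
push(7) -> [37, 34, 15, 20, 7]
push(1) -> [37, 34, 15, 20, 7, 1]

Final stack: [37, 34, 15, 20, 7, 1]


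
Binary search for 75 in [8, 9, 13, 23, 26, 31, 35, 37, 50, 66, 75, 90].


Step 1: lo=0, hi=11, mid=5, val=31
Step 2: lo=6, hi=11, mid=8, val=50
Step 3: lo=9, hi=11, mid=10, val=75

Found at index 10


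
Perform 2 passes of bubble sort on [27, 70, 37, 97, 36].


Initial: [27, 70, 37, 97, 36]
Pass 1: [27, 37, 70, 36, 97] (2 swaps)
Pass 2: [27, 37, 36, 70, 97] (1 swaps)

After 2 passes: [27, 37, 36, 70, 97]


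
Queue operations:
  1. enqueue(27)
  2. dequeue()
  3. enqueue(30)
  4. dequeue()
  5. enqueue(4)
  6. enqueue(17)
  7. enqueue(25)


enqueue(27) -> [27]
dequeue()->27, []
enqueue(30) -> [30]
dequeue()->30, []
enqueue(4) -> [4]
enqueue(17) -> [4, 17]
enqueue(25) -> [4, 17, 25]

Final queue: [4, 17, 25]


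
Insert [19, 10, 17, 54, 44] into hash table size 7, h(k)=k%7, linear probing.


Insert 19: h=5 -> slot 5
Insert 10: h=3 -> slot 3
Insert 17: h=3, 1 probes -> slot 4
Insert 54: h=5, 1 probes -> slot 6
Insert 44: h=2 -> slot 2

Table: [None, None, 44, 10, 17, 19, 54]


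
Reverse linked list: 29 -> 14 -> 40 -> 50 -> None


Step 1: curr=29, set curr.next=prev(None) | reversed so far: 29
Step 2: curr=14, set curr.next=prev(29) | reversed so far: 14 -> 29
Step 3: curr=40, set curr.next=prev(14) | reversed so far: 40 -> 14 -> 29
Step 4: curr=50, set curr.next=prev(40) | reversed so far: 50 -> 40 -> 14 -> 29

50 -> 40 -> 14 -> 29 -> None


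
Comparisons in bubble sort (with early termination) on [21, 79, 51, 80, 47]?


Algorithm: bubble sort (with early termination)
Input: [21, 79, 51, 80, 47]
Sorted: [21, 47, 51, 79, 80]

10


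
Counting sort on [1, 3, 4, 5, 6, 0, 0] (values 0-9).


Input: [1, 3, 4, 5, 6, 0, 0]
Counts: [2, 1, 0, 1, 1, 1, 1, 0, 0, 0]

Sorted: [0, 0, 1, 3, 4, 5, 6]


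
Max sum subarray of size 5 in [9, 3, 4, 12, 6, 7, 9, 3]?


[0:5]: 34
[1:6]: 32
[2:7]: 38
[3:8]: 37

Max: 38 at [2:7]


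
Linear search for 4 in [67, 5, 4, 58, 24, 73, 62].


i=0: 67!=4
i=1: 5!=4
i=2: 4==4 found!

Found at 2, 3 comps


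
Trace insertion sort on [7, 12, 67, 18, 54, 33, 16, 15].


Initial: [7, 12, 67, 18, 54, 33, 16, 15]
Insert 12: [7, 12, 67, 18, 54, 33, 16, 15]
Insert 67: [7, 12, 67, 18, 54, 33, 16, 15]
Insert 18: [7, 12, 18, 67, 54, 33, 16, 15]
Insert 54: [7, 12, 18, 54, 67, 33, 16, 15]
Insert 33: [7, 12, 18, 33, 54, 67, 16, 15]
Insert 16: [7, 12, 16, 18, 33, 54, 67, 15]
Insert 15: [7, 12, 15, 16, 18, 33, 54, 67]

Sorted: [7, 12, 15, 16, 18, 33, 54, 67]


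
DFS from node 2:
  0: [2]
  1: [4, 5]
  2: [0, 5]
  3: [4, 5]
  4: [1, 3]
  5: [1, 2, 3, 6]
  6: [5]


Visit 2, push [5, 0]
Visit 0, push []
Visit 5, push [6, 3, 1]
Visit 1, push [4]
Visit 4, push [3]
Visit 3, push []
Visit 6, push []

DFS order: [2, 0, 5, 1, 4, 3, 6]


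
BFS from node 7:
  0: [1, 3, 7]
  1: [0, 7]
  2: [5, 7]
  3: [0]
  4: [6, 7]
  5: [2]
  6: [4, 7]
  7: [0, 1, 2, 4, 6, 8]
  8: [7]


Visit 7, enqueue [0, 1, 2, 4, 6, 8]
Visit 0, enqueue [3]
Visit 1, enqueue []
Visit 2, enqueue [5]
Visit 4, enqueue []
Visit 6, enqueue []
Visit 8, enqueue []
Visit 3, enqueue []
Visit 5, enqueue []

BFS order: [7, 0, 1, 2, 4, 6, 8, 3, 5]


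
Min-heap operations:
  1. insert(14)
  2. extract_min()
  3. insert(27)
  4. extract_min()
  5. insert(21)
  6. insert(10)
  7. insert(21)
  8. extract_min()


insert(14) -> [14]
extract_min()->14, []
insert(27) -> [27]
extract_min()->27, []
insert(21) -> [21]
insert(10) -> [10, 21]
insert(21) -> [10, 21, 21]
extract_min()->10, [21, 21]

Final heap: [21, 21]


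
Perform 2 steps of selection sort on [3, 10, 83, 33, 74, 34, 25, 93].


Initial: [3, 10, 83, 33, 74, 34, 25, 93]
Step 1: min=3 at 0
  Swap: [3, 10, 83, 33, 74, 34, 25, 93]
Step 2: min=10 at 1
  Swap: [3, 10, 83, 33, 74, 34, 25, 93]

After 2 steps: [3, 10, 83, 33, 74, 34, 25, 93]


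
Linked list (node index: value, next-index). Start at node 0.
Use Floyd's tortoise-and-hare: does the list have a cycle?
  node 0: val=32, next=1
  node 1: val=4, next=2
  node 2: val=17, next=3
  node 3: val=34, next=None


Floyd's tortoise (slow, +1) and hare (fast, +2):
  init: slow=0, fast=0
  step 1: slow=1, fast=2
  step 2: fast 2->3->None, no cycle

Cycle: no


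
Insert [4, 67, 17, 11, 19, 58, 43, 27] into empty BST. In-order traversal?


Insert 4: root
Insert 67: R from 4
Insert 17: R from 4 -> L from 67
Insert 11: R from 4 -> L from 67 -> L from 17
Insert 19: R from 4 -> L from 67 -> R from 17
Insert 58: R from 4 -> L from 67 -> R from 17 -> R from 19
Insert 43: R from 4 -> L from 67 -> R from 17 -> R from 19 -> L from 58
Insert 27: R from 4 -> L from 67 -> R from 17 -> R from 19 -> L from 58 -> L from 43

In-order: [4, 11, 17, 19, 27, 43, 58, 67]


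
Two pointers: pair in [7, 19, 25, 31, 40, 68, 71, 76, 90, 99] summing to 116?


lo=0(7)+hi=9(99)=106
lo=1(19)+hi=9(99)=118
lo=1(19)+hi=8(90)=109
lo=2(25)+hi=8(90)=115
lo=3(31)+hi=8(90)=121
lo=3(31)+hi=7(76)=107
lo=4(40)+hi=7(76)=116

Yes: 40+76=116


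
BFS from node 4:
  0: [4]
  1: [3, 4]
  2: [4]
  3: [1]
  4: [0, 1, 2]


Visit 4, enqueue [0, 1, 2]
Visit 0, enqueue []
Visit 1, enqueue [3]
Visit 2, enqueue []
Visit 3, enqueue []

BFS order: [4, 0, 1, 2, 3]


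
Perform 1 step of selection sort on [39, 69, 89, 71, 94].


Initial: [39, 69, 89, 71, 94]
Step 1: min=39 at 0
  Swap: [39, 69, 89, 71, 94]

After 1 step: [39, 69, 89, 71, 94]


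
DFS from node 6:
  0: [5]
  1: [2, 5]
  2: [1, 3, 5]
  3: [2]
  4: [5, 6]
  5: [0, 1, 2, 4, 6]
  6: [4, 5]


Visit 6, push [5, 4]
Visit 4, push [5]
Visit 5, push [2, 1, 0]
Visit 0, push []
Visit 1, push [2]
Visit 2, push [3]
Visit 3, push []

DFS order: [6, 4, 5, 0, 1, 2, 3]


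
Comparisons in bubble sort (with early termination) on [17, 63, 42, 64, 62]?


Algorithm: bubble sort (with early termination)
Input: [17, 63, 42, 64, 62]
Sorted: [17, 42, 62, 63, 64]

9


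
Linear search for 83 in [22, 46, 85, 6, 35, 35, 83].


i=0: 22!=83
i=1: 46!=83
i=2: 85!=83
i=3: 6!=83
i=4: 35!=83
i=5: 35!=83
i=6: 83==83 found!

Found at 6, 7 comps


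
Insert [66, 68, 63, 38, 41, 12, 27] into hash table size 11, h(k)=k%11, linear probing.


Insert 66: h=0 -> slot 0
Insert 68: h=2 -> slot 2
Insert 63: h=8 -> slot 8
Insert 38: h=5 -> slot 5
Insert 41: h=8, 1 probes -> slot 9
Insert 12: h=1 -> slot 1
Insert 27: h=5, 1 probes -> slot 6

Table: [66, 12, 68, None, None, 38, 27, None, 63, 41, None]


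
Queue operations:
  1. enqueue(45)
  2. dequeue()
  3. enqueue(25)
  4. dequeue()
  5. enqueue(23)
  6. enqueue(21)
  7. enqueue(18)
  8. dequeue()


enqueue(45) -> [45]
dequeue()->45, []
enqueue(25) -> [25]
dequeue()->25, []
enqueue(23) -> [23]
enqueue(21) -> [23, 21]
enqueue(18) -> [23, 21, 18]
dequeue()->23, [21, 18]

Final queue: [21, 18]


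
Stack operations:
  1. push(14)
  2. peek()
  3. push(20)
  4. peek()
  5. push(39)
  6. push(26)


push(14) -> [14]
peek()->14
push(20) -> [14, 20]
peek()->20
push(39) -> [14, 20, 39]
push(26) -> [14, 20, 39, 26]

Final stack: [14, 20, 39, 26]


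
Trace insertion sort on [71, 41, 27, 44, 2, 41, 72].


Initial: [71, 41, 27, 44, 2, 41, 72]
Insert 41: [41, 71, 27, 44, 2, 41, 72]
Insert 27: [27, 41, 71, 44, 2, 41, 72]
Insert 44: [27, 41, 44, 71, 2, 41, 72]
Insert 2: [2, 27, 41, 44, 71, 41, 72]
Insert 41: [2, 27, 41, 41, 44, 71, 72]
Insert 72: [2, 27, 41, 41, 44, 71, 72]

Sorted: [2, 27, 41, 41, 44, 71, 72]


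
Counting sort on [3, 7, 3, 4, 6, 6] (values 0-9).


Input: [3, 7, 3, 4, 6, 6]
Counts: [0, 0, 0, 2, 1, 0, 2, 1, 0, 0]

Sorted: [3, 3, 4, 6, 6, 7]


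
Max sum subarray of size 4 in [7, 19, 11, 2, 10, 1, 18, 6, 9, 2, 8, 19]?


[0:4]: 39
[1:5]: 42
[2:6]: 24
[3:7]: 31
[4:8]: 35
[5:9]: 34
[6:10]: 35
[7:11]: 25
[8:12]: 38

Max: 42 at [1:5]


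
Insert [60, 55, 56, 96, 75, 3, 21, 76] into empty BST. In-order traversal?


Insert 60: root
Insert 55: L from 60
Insert 56: L from 60 -> R from 55
Insert 96: R from 60
Insert 75: R from 60 -> L from 96
Insert 3: L from 60 -> L from 55
Insert 21: L from 60 -> L from 55 -> R from 3
Insert 76: R from 60 -> L from 96 -> R from 75

In-order: [3, 21, 55, 56, 60, 75, 76, 96]


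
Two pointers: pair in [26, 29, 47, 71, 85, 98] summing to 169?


lo=0(26)+hi=5(98)=124
lo=1(29)+hi=5(98)=127
lo=2(47)+hi=5(98)=145
lo=3(71)+hi=5(98)=169

Yes: 71+98=169


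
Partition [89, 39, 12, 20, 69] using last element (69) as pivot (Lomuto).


Pivot: 69
  39 <= 69: swap -> [39, 89, 12, 20, 69]
  12 <= 69: swap -> [39, 12, 89, 20, 69]
  20 <= 69: swap -> [39, 12, 20, 89, 69]
Place pivot at 3: [39, 12, 20, 69, 89]

Partitioned: [39, 12, 20, 69, 89]


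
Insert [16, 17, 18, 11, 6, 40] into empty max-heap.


Insert 16: [16]
Insert 17: [17, 16]
Insert 18: [18, 16, 17]
Insert 11: [18, 16, 17, 11]
Insert 6: [18, 16, 17, 11, 6]
Insert 40: [40, 16, 18, 11, 6, 17]

Final heap: [40, 16, 18, 11, 6, 17]


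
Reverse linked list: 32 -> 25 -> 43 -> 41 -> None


Step 1: curr=32, set curr.next=prev(None) | reversed so far: 32
Step 2: curr=25, set curr.next=prev(32) | reversed so far: 25 -> 32
Step 3: curr=43, set curr.next=prev(25) | reversed so far: 43 -> 25 -> 32
Step 4: curr=41, set curr.next=prev(43) | reversed so far: 41 -> 43 -> 25 -> 32

41 -> 43 -> 25 -> 32 -> None


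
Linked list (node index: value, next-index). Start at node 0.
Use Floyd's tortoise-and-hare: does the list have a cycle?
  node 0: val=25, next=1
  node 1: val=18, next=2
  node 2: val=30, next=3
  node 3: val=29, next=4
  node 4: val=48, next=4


Floyd's tortoise (slow, +1) and hare (fast, +2):
  init: slow=0, fast=0
  step 1: slow=1, fast=2
  step 2: slow=2, fast=4
  step 3: slow=3, fast=4
  step 4: slow=4, fast=4
  slow == fast at node 4: cycle detected

Cycle: yes


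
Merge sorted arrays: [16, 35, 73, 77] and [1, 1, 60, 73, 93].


Take 1 from B
Take 1 from B
Take 16 from A
Take 35 from A
Take 60 from B
Take 73 from A
Take 73 from B
Take 77 from A

Merged: [1, 1, 16, 35, 60, 73, 73, 77, 93]


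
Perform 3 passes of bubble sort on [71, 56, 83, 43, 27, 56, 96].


Initial: [71, 56, 83, 43, 27, 56, 96]
Pass 1: [56, 71, 43, 27, 56, 83, 96] (4 swaps)
Pass 2: [56, 43, 27, 56, 71, 83, 96] (3 swaps)
Pass 3: [43, 27, 56, 56, 71, 83, 96] (2 swaps)

After 3 passes: [43, 27, 56, 56, 71, 83, 96]


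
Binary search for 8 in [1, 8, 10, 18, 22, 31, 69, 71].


Step 1: lo=0, hi=7, mid=3, val=18
Step 2: lo=0, hi=2, mid=1, val=8

Found at index 1


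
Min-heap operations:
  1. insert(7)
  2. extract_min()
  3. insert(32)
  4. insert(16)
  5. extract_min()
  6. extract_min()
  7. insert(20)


insert(7) -> [7]
extract_min()->7, []
insert(32) -> [32]
insert(16) -> [16, 32]
extract_min()->16, [32]
extract_min()->32, []
insert(20) -> [20]

Final heap: [20]


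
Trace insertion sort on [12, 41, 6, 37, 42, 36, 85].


Initial: [12, 41, 6, 37, 42, 36, 85]
Insert 41: [12, 41, 6, 37, 42, 36, 85]
Insert 6: [6, 12, 41, 37, 42, 36, 85]
Insert 37: [6, 12, 37, 41, 42, 36, 85]
Insert 42: [6, 12, 37, 41, 42, 36, 85]
Insert 36: [6, 12, 36, 37, 41, 42, 85]
Insert 85: [6, 12, 36, 37, 41, 42, 85]

Sorted: [6, 12, 36, 37, 41, 42, 85]


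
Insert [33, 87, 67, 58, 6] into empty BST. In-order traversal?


Insert 33: root
Insert 87: R from 33
Insert 67: R from 33 -> L from 87
Insert 58: R from 33 -> L from 87 -> L from 67
Insert 6: L from 33

In-order: [6, 33, 58, 67, 87]


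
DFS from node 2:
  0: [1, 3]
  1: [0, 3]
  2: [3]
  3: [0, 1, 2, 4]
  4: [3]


Visit 2, push [3]
Visit 3, push [4, 1, 0]
Visit 0, push [1]
Visit 1, push []
Visit 4, push []

DFS order: [2, 3, 0, 1, 4]


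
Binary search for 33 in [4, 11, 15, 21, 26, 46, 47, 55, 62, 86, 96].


Step 1: lo=0, hi=10, mid=5, val=46
Step 2: lo=0, hi=4, mid=2, val=15
Step 3: lo=3, hi=4, mid=3, val=21
Step 4: lo=4, hi=4, mid=4, val=26

Not found


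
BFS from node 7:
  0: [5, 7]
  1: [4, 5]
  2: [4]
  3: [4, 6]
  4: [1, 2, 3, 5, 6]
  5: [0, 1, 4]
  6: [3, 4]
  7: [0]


Visit 7, enqueue [0]
Visit 0, enqueue [5]
Visit 5, enqueue [1, 4]
Visit 1, enqueue []
Visit 4, enqueue [2, 3, 6]
Visit 2, enqueue []
Visit 3, enqueue []
Visit 6, enqueue []

BFS order: [7, 0, 5, 1, 4, 2, 3, 6]


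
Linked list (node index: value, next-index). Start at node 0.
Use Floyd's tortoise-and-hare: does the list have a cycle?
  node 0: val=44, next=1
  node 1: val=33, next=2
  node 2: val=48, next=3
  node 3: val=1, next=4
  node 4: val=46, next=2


Floyd's tortoise (slow, +1) and hare (fast, +2):
  init: slow=0, fast=0
  step 1: slow=1, fast=2
  step 2: slow=2, fast=4
  step 3: slow=3, fast=3
  slow == fast at node 3: cycle detected

Cycle: yes


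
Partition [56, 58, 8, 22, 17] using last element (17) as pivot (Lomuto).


Pivot: 17
  8 <= 17: swap -> [8, 58, 56, 22, 17]
Place pivot at 1: [8, 17, 56, 22, 58]

Partitioned: [8, 17, 56, 22, 58]


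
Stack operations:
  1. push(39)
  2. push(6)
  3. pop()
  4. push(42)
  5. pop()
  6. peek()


push(39) -> [39]
push(6) -> [39, 6]
pop()->6, [39]
push(42) -> [39, 42]
pop()->42, [39]
peek()->39

Final stack: [39]


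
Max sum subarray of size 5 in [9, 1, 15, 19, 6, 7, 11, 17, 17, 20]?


[0:5]: 50
[1:6]: 48
[2:7]: 58
[3:8]: 60
[4:9]: 58
[5:10]: 72

Max: 72 at [5:10]


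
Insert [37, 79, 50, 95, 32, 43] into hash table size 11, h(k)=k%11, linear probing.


Insert 37: h=4 -> slot 4
Insert 79: h=2 -> slot 2
Insert 50: h=6 -> slot 6
Insert 95: h=7 -> slot 7
Insert 32: h=10 -> slot 10
Insert 43: h=10, 1 probes -> slot 0

Table: [43, None, 79, None, 37, None, 50, 95, None, None, 32]


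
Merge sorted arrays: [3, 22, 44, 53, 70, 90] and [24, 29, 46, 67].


Take 3 from A
Take 22 from A
Take 24 from B
Take 29 from B
Take 44 from A
Take 46 from B
Take 53 from A
Take 67 from B

Merged: [3, 22, 24, 29, 44, 46, 53, 67, 70, 90]


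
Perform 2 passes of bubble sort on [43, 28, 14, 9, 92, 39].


Initial: [43, 28, 14, 9, 92, 39]
Pass 1: [28, 14, 9, 43, 39, 92] (4 swaps)
Pass 2: [14, 9, 28, 39, 43, 92] (3 swaps)

After 2 passes: [14, 9, 28, 39, 43, 92]


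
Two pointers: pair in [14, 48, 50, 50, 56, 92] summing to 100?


lo=0(14)+hi=5(92)=106
lo=0(14)+hi=4(56)=70
lo=1(48)+hi=4(56)=104
lo=1(48)+hi=3(50)=98
lo=2(50)+hi=3(50)=100

Yes: 50+50=100


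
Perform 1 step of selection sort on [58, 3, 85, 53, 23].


Initial: [58, 3, 85, 53, 23]
Step 1: min=3 at 1
  Swap: [3, 58, 85, 53, 23]

After 1 step: [3, 58, 85, 53, 23]


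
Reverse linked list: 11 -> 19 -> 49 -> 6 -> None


Step 1: curr=11, set curr.next=prev(None) | reversed so far: 11
Step 2: curr=19, set curr.next=prev(11) | reversed so far: 19 -> 11
Step 3: curr=49, set curr.next=prev(19) | reversed so far: 49 -> 19 -> 11
Step 4: curr=6, set curr.next=prev(49) | reversed so far: 6 -> 49 -> 19 -> 11

6 -> 49 -> 19 -> 11 -> None
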